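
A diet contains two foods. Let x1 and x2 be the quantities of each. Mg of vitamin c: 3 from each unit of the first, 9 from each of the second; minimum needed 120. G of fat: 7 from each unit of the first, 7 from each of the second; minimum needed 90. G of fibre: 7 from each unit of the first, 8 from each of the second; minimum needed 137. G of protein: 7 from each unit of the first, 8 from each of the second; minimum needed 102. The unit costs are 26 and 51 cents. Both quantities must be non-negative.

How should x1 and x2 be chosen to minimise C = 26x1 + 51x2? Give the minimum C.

x1 = 7, x2 = 11, minimum C = 743

Vertices and C = 26x1 + 51x2:
  (0, 137/8) → C = 6987/8
  (40, 0) → C = 1040
  (7, 11) → C = 743
The feasible region is unbounded (it extends along (0, 1), (1, 0)), but C strictly increases along every unbounded feasible direction, so there is no improving ray and the minimum is attained at a vertex.

At the optimal vertex, 3x1 + 9x2 = 120 and 7x1 + 8x2 = 137.
Solving simultaneously gives x1 = 7, x2 = 11.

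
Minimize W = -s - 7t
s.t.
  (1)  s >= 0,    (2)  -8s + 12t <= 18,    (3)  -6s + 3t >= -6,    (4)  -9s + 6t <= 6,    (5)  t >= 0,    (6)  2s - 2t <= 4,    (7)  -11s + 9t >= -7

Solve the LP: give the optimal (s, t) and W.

s = 21/8, t = 13/4, minimum W = -203/8

Extreme points and W = -s - 7t:
  (0, 1) → W = -7
  (0, 0) → W = 0
  (21/8, 13/4) → W = -203/8
  (3/5, 19/10) → W = -139/10
  (11/7, 8/7) → W = -67/7
  (7/11, 0) → W = -7/11

At the optimal vertex, -8s + 12t = 18 and -6s + 3t = -6.
Solving simultaneously gives s = 21/8, t = 13/4.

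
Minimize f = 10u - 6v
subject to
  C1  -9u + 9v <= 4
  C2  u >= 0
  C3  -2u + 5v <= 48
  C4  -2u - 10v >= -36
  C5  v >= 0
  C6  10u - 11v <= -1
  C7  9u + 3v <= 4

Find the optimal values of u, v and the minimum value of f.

u = 0, v = 4/9, minimum f = -8/3

Corner points and f = 10u - 6v:
  (0, 4/9) → f = -8/3
  (2/9, 2/3) → f = -16/9
  (0, 1/11) → f = -6/11
  (41/129, 49/129) → f = 116/129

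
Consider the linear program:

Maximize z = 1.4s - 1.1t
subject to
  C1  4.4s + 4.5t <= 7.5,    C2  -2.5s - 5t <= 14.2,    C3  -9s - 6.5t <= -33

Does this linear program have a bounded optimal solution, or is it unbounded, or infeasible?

Vertices and z = 1.4s - 1.1t:
  (2028/215, -8123/1075) → z = 231313/10750
  (285/34, -111/17) → z = 1608/85
  (5146/575, -4206/575) → z = 11831/575
The feasible region has finitely many vertices and no improving ray; the maximum is 231313/10750 at (2028/215, -8123/1075).

bounded optimum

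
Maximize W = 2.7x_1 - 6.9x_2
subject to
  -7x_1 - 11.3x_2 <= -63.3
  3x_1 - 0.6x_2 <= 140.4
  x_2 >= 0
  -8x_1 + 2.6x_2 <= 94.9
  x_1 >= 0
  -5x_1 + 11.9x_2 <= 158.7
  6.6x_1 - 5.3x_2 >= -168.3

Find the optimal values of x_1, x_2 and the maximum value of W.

x_1 = 46.8, x_2 = 0, maximum W = 126.36

Feasible corners and W = 2.7x_1 - 6.9x_2:
  (633/70, 0) → W = 17091/700
  (0, 633/113) → W = -43677/1130
  (234/5, 0) → W = 3159/25
  (29433/545, 3927/109) → W = -280062/2725
  (0, 1587/119) → W = -109503/1190

The optimum lies where 3x_1 - 0.6x_2 = 140.4 and x_2 = 0.
Solving simultaneously gives x_1 = 234/5, x_2 = 0.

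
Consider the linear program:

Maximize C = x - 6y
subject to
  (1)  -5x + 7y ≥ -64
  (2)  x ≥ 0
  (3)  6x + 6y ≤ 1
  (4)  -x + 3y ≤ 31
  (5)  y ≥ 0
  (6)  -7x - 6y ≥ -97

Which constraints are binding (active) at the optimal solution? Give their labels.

(3) and (5)

Corner points and C = x - 6y:
  (0, 1/6) → C = -1
  (0, 0) → C = 0
  (1/6, 0) → C = 1/6

The maximum is at (1/6, 0). Substituting into each constraint, equality holds for (3) and (5); the remaining constraints have slack.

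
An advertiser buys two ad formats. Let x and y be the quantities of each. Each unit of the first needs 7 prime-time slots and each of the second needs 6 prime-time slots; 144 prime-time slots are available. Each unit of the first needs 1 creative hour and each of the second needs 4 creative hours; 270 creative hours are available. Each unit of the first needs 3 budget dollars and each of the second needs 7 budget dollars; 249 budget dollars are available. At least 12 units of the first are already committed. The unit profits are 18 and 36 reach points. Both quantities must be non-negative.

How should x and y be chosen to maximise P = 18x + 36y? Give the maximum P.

x = 12, y = 10, maximum P = 576

The binding constraints are 7x + 6y = 144 and x = 12.
Solving simultaneously gives x = 12, y = 10.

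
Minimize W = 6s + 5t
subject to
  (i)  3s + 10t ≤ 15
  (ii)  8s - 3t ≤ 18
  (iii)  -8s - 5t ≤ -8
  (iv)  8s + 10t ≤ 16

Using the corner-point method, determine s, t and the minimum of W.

s = 57/32, t = -5/4, minimum W = 71/16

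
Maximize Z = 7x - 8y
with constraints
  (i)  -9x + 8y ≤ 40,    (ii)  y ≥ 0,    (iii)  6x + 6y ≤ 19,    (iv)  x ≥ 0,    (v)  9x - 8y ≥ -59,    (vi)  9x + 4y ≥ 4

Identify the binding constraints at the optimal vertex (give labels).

Extreme points and Z = 7x - 8y:
  (19/6, 0) → Z = 133/6
  (4/9, 0) → Z = 28/9
  (0, 19/6) → Z = -76/3
  (0, 1) → Z = -8

The maximum is at (19/6, 0). Substituting into each constraint, equality holds for (ii) and (iii); the remaining constraints have slack.

(ii) and (iii)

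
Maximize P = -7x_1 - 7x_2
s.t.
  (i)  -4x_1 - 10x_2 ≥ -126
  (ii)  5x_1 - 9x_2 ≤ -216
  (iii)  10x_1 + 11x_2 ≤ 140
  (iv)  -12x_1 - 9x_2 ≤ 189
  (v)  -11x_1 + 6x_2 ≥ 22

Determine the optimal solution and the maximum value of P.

x_1 = -405/17, x_2 = 183/17, maximum P = 1554/17

Vertices and P = -7x_1 - 7x_2:
  (-513/43, 747/43) → P = -1638/43
  (-36, 27) → P = 63
  (-405/17, 183/17) → P = 1554/17

At the optimal vertex, 5x_1 - 9x_2 = -216 and -12x_1 - 9x_2 = 189.
Solving simultaneously gives x_1 = -405/17, x_2 = 183/17.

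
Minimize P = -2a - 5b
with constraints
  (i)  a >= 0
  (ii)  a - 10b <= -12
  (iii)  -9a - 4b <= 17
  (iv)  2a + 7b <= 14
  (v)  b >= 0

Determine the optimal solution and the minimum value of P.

a = 56/27, b = 38/27, minimum P = -302/27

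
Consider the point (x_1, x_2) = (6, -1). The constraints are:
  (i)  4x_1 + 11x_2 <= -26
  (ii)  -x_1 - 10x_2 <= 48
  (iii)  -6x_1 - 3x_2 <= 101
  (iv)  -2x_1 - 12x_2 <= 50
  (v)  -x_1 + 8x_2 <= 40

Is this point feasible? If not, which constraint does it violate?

Constraint (i): 4x_1 + 11x_2 = 13, which is not ≤ -26. All other constraints are satisfied.

not feasible — violates (i)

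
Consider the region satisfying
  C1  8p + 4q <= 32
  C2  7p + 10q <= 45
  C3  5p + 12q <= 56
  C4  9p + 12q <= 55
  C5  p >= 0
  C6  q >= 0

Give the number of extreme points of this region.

The feasible vertices (each the meet of two boundaries and inside every other half-plane) are:
  (41/15, 38/15)
  (4, 0)
  (5/3, 10/3)
  (0, 9/2)
  (0, 0)

5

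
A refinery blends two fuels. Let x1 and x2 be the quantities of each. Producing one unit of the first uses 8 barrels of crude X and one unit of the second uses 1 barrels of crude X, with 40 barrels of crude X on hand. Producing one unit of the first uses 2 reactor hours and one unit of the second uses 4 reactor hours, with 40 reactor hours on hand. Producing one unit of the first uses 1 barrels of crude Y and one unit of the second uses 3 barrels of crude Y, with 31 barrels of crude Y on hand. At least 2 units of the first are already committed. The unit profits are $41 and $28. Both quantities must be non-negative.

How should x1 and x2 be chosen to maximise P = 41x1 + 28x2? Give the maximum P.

Corner points and P = 41x1 + 28x2:
  (5, 0) → P = 205
  (2, 0) → P = 82
  (4, 8) → P = 388
  (2, 9) → P = 334

The optimum lies where 8x1 + x2 = 40 and 2x1 + 4x2 = 40.
Solving simultaneously gives x1 = 4, x2 = 8.

x1 = 4, x2 = 8, maximum P = 388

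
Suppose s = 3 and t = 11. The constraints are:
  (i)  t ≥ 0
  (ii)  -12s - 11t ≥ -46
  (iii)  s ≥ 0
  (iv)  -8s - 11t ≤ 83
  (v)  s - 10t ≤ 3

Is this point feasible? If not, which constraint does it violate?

Constraint (ii): -12s - 11t = -157, which is not ≥ -46. All other constraints are satisfied.

not feasible — violates (ii)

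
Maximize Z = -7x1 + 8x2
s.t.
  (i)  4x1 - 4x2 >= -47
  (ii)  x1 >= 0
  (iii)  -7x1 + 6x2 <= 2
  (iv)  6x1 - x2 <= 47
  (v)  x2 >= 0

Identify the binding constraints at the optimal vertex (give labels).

Corner points and Z = -7x1 + 8x2:
  (0, 1/3) → Z = 8/3
  (0, 0) → Z = 0
  (284/29, 341/29) → Z = 740/29
  (47/6, 0) → Z = -329/6

The maximum is at (284/29, 341/29). Substituting into each constraint, equality holds for (iii) and (iv); the remaining constraints have slack.

(iii) and (iv)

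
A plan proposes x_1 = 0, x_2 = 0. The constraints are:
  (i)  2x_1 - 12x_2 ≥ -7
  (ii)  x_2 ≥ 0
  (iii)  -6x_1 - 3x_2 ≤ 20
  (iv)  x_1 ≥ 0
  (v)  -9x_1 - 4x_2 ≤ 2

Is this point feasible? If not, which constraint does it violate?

feasible

(i): 0 ≥ -7 ✓
(ii): 0 ≥ 0 ✓
(iii): 0 ≤ 20 ✓
(iv): 0 ≥ 0 ✓
(v): 0 ≤ 2 ✓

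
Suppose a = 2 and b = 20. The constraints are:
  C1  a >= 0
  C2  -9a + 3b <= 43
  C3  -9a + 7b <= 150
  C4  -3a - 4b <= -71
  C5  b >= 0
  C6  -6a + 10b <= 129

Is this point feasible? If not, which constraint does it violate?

not feasible — violates C6

Constraint C6: -6a + 10b = 188, which is not ≤ 129. All other constraints are satisfied.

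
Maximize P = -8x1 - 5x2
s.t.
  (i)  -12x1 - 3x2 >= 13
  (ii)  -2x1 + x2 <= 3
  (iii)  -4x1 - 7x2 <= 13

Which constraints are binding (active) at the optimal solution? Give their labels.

(ii) and (iii)

Extreme points and P = -8x1 - 5x2:
  (-11/9, 5/9) → P = 7
  (-13/18, -13/9) → P = 13
  (-17/9, -7/9) → P = 19

The maximum is at (-17/9, -7/9). Substituting into each constraint, equality holds for (ii) and (iii); the remaining constraints have slack.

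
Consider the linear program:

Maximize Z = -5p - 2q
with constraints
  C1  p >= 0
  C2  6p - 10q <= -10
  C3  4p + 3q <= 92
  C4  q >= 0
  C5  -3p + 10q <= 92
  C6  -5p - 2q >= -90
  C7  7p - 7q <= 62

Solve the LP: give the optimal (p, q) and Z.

Extreme points and Z = -5p - 2q:
  (0, 1) → Z = -2
  (0, 46/5) → Z = -92/5
  (440/31, 295/31) → Z = -90
  (179/14, 365/28) → Z = -90

The optimum lies where p = 0 and 6p - 10q = -10.
Solving simultaneously gives p = 0, q = 1.

p = 0, q = 1, maximum Z = -2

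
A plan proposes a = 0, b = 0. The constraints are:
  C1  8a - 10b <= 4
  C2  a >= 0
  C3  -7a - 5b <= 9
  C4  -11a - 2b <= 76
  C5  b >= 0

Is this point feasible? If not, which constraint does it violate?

C1: 0 ≤ 4 ✓
C2: 0 ≥ 0 ✓
C3: 0 ≤ 9 ✓
C4: 0 ≤ 76 ✓
C5: 0 ≥ 0 ✓

feasible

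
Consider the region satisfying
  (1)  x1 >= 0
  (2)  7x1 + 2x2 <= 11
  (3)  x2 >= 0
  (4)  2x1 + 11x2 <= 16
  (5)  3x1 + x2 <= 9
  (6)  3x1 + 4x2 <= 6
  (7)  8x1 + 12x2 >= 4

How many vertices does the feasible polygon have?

Of the 21 pairwise boundary intersections, those satisfying every inequality are:
  (0, 16/11)
  (0, 1/3)
  (11/7, 0)
  (16/11, 9/22)
  (1/2, 0)
  (2/25, 36/25)

6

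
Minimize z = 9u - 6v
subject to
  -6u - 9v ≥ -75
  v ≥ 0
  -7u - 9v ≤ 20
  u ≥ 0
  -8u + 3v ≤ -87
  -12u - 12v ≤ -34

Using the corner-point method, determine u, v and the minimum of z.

u = 56/5, v = 13/15, minimum z = 478/5

Feasible corners and z = 9u - 6v:
  (25/2, 0) → z = 225/2
  (56/5, 13/15) → z = 478/5
  (87/8, 0) → z = 783/8

The optimum lies where -6u - 9v = -75 and -8u + 3v = -87.
Solving simultaneously gives u = 56/5, v = 13/15.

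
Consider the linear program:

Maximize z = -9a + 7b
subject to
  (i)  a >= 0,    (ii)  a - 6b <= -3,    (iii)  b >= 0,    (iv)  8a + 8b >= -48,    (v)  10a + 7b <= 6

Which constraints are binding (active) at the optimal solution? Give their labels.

Vertices and z = -9a + 7b:
  (0, 1/2) → z = 7/2
  (0, 6/7) → z = 6
  (15/67, 36/67) → z = 117/67

The maximum is at (0, 6/7). Substituting into each constraint, equality holds for (i) and (v); the remaining constraints have slack.

(i) and (v)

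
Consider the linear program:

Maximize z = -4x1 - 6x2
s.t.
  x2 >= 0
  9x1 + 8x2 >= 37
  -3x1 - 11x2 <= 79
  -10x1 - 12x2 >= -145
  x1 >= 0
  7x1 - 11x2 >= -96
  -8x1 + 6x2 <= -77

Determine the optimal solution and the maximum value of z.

Feasible corners and z = -4x1 - 6x2:
  (29/2, 0) → z = -58
  (77/8, 0) → z = -77/2
  (23/2, 5/2) → z = -61

The optimum lies where x2 = 0 and -8x1 + 6x2 = -77.
Solving simultaneously gives x1 = 77/8, x2 = 0.

x1 = 77/8, x2 = 0, maximum z = -77/2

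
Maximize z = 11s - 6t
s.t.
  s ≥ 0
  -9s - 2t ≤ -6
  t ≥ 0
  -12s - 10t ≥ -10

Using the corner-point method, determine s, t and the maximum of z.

s = 5/6, t = 0, maximum z = 55/6

Vertices and z = 11s - 6t:
  (2/3, 0) → z = 22/3
  (20/33, 3/11) → z = 166/33
  (5/6, 0) → z = 55/6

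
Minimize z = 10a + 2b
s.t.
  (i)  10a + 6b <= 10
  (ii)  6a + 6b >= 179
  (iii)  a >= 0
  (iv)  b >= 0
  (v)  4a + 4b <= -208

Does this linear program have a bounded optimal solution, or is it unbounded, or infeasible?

infeasible

Constraints 6a + 6b ≥ 179 and 4a + 4b ≤ -208 have parallel boundaries but demand opposite sides — no point can satisfy both, so the region is empty.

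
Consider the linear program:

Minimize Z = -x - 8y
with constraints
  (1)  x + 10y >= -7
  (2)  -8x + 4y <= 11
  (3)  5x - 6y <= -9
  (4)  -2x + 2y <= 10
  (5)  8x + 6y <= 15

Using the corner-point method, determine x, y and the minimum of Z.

Vertices and Z = -x - 8y:
  (-15/14, 17/28) → Z = -53/14
  (-3/40, 13/5) → Z = -829/40
  (6/13, 49/26) → Z = -202/13

x = -3/40, y = 13/5, minimum Z = -829/40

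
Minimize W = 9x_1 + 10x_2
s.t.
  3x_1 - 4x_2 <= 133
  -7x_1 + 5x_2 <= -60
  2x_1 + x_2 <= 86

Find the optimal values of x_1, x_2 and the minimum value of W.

x_1 = -425/13, x_2 = -751/13, minimum W = -11335/13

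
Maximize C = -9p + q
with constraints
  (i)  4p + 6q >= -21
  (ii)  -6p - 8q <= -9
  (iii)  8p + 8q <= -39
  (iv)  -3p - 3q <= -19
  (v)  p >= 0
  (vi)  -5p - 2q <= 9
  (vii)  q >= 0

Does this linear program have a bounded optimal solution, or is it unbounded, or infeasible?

infeasible

Constraints 8p + 8q ≤ -39 and -3p - 3q ≤ -19 have parallel boundaries but demand opposite sides — no point can satisfy both, so the region is empty.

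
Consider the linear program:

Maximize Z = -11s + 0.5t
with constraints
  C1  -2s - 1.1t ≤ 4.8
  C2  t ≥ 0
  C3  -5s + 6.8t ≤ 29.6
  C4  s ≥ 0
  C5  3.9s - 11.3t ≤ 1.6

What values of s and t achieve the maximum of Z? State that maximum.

The feasible region is unbounded (it extends along (113, 39), (34, 25)), but Z strictly decreases along every unbounded feasible direction, so there is no improving ray and the maximum is attained at a vertex.

s = 0, t = 74/17, maximum Z = 37/17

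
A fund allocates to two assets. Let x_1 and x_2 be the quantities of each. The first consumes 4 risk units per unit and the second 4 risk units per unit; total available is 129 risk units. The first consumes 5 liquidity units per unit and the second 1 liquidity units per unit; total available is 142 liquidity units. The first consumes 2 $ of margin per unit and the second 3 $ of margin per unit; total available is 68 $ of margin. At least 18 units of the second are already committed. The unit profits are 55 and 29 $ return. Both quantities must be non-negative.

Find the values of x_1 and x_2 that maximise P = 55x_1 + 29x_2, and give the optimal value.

x_1 = 7, x_2 = 18, maximum P = 907

Feasible corners and P = 55x_1 + 29x_2:
  (0, 68/3) → P = 1972/3
  (0, 18) → P = 522
  (7, 18) → P = 907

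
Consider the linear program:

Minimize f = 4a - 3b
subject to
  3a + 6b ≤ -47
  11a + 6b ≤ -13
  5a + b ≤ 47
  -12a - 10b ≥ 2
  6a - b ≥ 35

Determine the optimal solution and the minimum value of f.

a = 163/39, b = -129/13, minimum f = 1813/39

Feasible corners and f = 4a - 3b:
  (17/4, -239/24) → f = 375/8
  (163/39, -129/13) → f = 1813/39
  (295/19, -582/19) → f = 154
The feasible region is unbounded (it extends along (1, -5), (-1, -6)), but f strictly increases along every unbounded feasible direction, so there is no improving ray and the minimum is attained at a vertex.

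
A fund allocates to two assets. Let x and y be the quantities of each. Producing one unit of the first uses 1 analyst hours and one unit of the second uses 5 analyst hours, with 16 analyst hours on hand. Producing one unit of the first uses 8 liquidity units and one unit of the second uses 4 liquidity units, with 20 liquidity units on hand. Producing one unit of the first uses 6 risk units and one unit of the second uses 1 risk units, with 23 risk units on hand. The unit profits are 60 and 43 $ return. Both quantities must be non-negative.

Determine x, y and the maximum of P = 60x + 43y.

Feasible corners and P = 60x + 43y:
  (0, 0) → P = 0
  (0, 16/5) → P = 688/5
  (5/2, 0) → P = 150
  (1, 3) → P = 189

x = 1, y = 3, maximum P = 189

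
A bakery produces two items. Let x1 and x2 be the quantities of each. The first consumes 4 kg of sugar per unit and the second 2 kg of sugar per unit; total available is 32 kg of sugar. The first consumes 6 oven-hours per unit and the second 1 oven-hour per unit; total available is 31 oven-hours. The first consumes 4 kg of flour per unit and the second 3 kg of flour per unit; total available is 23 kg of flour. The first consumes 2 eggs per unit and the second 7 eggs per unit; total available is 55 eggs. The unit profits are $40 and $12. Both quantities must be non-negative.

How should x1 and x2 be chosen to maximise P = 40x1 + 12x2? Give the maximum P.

Vertices and P = 40x1 + 12x2:
  (0, 0) → P = 0
  (0, 23/3) → P = 92
  (31/6, 0) → P = 620/3
  (5, 1) → P = 212

The binding constraints are 6x1 + x2 = 31 and 4x1 + 3x2 = 23.
Solving simultaneously gives x1 = 5, x2 = 1.

x1 = 5, x2 = 1, maximum P = 212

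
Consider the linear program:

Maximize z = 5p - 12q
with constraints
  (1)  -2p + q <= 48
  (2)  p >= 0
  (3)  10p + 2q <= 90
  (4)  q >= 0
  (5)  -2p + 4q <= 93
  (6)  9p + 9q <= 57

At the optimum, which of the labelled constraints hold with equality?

(4) and (6)

Feasible corners and z = 5p - 12q:
  (0, 0) → z = 0
  (0, 19/3) → z = -76
  (19/3, 0) → z = 95/3

The maximum is at (19/3, 0). Substituting into each constraint, equality holds for (4) and (6); the remaining constraints have slack.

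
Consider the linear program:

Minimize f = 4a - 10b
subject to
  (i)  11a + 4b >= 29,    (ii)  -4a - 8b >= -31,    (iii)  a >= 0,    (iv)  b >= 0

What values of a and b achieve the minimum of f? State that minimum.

The binding constraints are 11a + 4b = 29 and -4a - 8b = -31.
Solving simultaneously gives a = 3/2, b = 25/8.

a = 3/2, b = 25/8, minimum f = -101/4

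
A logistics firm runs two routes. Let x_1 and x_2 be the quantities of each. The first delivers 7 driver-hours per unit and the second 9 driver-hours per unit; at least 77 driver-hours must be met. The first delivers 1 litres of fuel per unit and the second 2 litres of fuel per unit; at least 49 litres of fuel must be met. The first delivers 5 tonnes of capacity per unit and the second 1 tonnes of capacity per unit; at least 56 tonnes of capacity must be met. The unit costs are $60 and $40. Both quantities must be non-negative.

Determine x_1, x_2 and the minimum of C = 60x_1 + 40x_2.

x_1 = 7, x_2 = 21, minimum C = 1260

The feasible region is unbounded (it extends along (0, 1), (1, 0)), but C strictly increases along every unbounded feasible direction, so there is no improving ray and the minimum is attained at a vertex.

The binding constraints are x_1 + 2x_2 = 49 and 5x_1 + x_2 = 56.
Solving simultaneously gives x_1 = 7, x_2 = 21.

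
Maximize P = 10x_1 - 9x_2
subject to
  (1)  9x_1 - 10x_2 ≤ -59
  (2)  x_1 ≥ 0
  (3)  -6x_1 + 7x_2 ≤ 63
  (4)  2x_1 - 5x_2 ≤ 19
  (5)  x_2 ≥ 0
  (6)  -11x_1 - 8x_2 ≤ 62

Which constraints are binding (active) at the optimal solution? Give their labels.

(1) and (3)

Vertices and P = 10x_1 - 9x_2:
  (0, 59/10) → P = -531/10
  (217/3, 71) → P = 253/3
  (0, 9) → P = -81

The maximum is at (217/3, 71). Substituting into each constraint, equality holds for (1) and (3); the remaining constraints have slack.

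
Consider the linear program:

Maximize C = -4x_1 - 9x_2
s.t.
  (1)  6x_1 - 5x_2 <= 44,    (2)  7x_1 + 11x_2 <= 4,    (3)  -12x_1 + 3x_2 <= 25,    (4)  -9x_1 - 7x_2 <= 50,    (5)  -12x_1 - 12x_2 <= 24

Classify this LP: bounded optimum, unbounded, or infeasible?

bounded optimum

Vertices and C = -4x_1 - 9x_2:
  (504/101, -284/101) → C = 540/101
  (34/11, -56/11) → C = 368/11
  (-263/153, 223/153) → C = -955/153
  (-31/15, 1/15) → C = 23/3
The feasible region has finitely many vertices and no improving ray; the maximum is 368/11 at (34/11, -56/11).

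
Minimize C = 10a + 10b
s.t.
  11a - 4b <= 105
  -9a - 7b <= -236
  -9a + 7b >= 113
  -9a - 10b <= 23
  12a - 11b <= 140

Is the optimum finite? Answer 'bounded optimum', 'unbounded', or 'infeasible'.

Corner points and C = 10a + 10b:
  (1187/41, 2188/41) → C = 33750/41
  (41/6, 349/14) → C = 6670/21
The feasible region has finitely many vertices and no improving ray; the minimum is 6670/21 at (41/6, 349/14).

bounded optimum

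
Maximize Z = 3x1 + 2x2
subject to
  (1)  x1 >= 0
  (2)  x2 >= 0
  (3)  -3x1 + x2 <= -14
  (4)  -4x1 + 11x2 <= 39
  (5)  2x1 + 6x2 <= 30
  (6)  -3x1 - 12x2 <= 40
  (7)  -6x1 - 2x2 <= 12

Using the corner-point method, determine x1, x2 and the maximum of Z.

Vertices and Z = 3x1 + 2x2:
  (14/3, 0) → Z = 14
  (15, 0) → Z = 45
  (57/10, 31/10) → Z = 233/10

At the optimal vertex, x2 = 0 and 2x1 + 6x2 = 30.
Solving simultaneously gives x1 = 15, x2 = 0.

x1 = 15, x2 = 0, maximum Z = 45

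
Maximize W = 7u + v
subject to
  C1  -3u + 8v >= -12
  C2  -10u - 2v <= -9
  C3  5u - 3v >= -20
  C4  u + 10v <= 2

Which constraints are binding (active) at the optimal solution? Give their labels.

C1 and C4

Corner points and W = 7u + v:
  (48/43, -93/86) → W = 579/86
  (68/19, -3/19) → W = 473/19
  (43/49, 11/98) → W = 613/98

The maximum is at (68/19, -3/19). Substituting into each constraint, equality holds for C1 and C4; the remaining constraints have slack.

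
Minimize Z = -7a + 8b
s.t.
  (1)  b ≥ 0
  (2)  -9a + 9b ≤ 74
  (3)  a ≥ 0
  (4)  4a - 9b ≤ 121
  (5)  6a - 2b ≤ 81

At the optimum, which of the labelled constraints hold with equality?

(1) and (5)

Corner points and Z = -7a + 8b:
  (0, 0) → Z = 0
  (27/2, 0) → Z = -189/2
  (0, 74/9) → Z = 592/9
  (877/36, 391/12) → Z = 3245/36

The minimum is at (27/2, 0). Substituting into each constraint, equality holds for (1) and (5); the remaining constraints have slack.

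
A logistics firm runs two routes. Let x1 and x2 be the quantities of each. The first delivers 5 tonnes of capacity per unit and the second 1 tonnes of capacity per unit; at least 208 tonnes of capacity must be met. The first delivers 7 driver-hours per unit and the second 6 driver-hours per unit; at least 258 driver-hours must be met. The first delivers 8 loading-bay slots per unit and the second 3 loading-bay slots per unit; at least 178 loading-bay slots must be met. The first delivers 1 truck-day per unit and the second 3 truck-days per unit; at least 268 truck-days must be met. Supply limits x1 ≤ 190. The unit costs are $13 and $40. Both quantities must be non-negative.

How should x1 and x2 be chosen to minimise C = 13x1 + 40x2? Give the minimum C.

Extreme points and C = 13x1 + 40x2:
  (0, 208) → C = 8320
  (178/7, 566/7) → C = 24954/7
  (190, 26) → C = 3510
The feasible region is unbounded (it extends along (0, 1)), but C strictly increases along every unbounded feasible direction, so there is no improving ray and the minimum is attained at a vertex.

The optimum lies where x1 + 3x2 = 268 and x1 = 190.
Solving simultaneously gives x1 = 190, x2 = 26.

x1 = 190, x2 = 26, minimum C = 3510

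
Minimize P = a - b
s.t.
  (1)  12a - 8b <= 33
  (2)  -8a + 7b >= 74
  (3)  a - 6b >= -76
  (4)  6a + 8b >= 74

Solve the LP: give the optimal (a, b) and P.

The binding constraints are a - 6b = -76 and 6a + 8b = 74.
Solving simultaneously gives a = -41/11, b = 265/22.

a = -41/11, b = 265/22, minimum P = -347/22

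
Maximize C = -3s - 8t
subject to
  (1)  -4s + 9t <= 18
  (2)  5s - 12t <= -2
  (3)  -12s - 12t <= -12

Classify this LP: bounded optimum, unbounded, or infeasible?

bounded optimum

Feasible corners and C = -3s - 8t:
  (-9/13, 22/13) → C = -149/13
  (10/17, 7/17) → C = -86/17
The feasible region has finitely many vertices and no improving ray; the maximum is -86/17 at (10/17, 7/17).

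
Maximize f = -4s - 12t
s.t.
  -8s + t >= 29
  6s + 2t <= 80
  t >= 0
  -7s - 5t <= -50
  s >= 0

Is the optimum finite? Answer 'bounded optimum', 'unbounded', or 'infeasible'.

bounded optimum

Extreme points and f = -4s - 12t:
  (1, 37) → f = -448
  (0, 29) → f = -348
  (0, 40) → f = -480
The feasible region has finitely many vertices and no improving ray; the maximum is -348 at (0, 29).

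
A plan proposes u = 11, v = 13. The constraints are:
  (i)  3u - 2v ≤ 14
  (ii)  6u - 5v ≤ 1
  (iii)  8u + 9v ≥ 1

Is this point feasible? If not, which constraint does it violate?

feasible

(i): 7 ≤ 14 ✓
(ii): 1 ≤ 1 ✓
(iii): 205 ≥ 1 ✓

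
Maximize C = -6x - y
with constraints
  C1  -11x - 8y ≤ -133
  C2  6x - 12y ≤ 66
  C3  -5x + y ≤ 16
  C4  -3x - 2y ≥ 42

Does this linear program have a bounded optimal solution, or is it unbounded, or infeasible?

infeasible

The boundaries -11x - 8y = -133 and 6x - 12y = 66 meet at (59/5, 2/5), but that point violates -3x - 2y ≥ 42. Every candidate vertex is excluded by some other constraint, so the feasible region is empty.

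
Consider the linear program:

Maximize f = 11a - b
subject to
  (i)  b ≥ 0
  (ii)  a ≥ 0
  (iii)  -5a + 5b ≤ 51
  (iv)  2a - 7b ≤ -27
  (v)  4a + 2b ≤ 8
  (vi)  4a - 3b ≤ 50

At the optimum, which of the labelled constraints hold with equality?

Vertices and f = 11a - b:
  (0, 27/7) → f = -27/7
  (0, 4) → f = -4
  (1/16, 31/8) → f = -51/16

The maximum is at (1/16, 31/8). Substituting into each constraint, equality holds for (iv) and (v); the remaining constraints have slack.

(iv) and (v)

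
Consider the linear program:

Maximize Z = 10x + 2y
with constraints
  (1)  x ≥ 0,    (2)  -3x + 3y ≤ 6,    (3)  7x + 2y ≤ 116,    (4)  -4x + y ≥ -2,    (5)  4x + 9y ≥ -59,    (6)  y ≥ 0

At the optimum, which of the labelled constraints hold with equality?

(2) and (4)

Vertices and Z = 10x + 2y:
  (0, 2) → Z = 4
  (0, 0) → Z = 0
  (4/3, 10/3) → Z = 20
  (1/2, 0) → Z = 5

The maximum is at (4/3, 10/3). Substituting into each constraint, equality holds for (2) and (4); the remaining constraints have slack.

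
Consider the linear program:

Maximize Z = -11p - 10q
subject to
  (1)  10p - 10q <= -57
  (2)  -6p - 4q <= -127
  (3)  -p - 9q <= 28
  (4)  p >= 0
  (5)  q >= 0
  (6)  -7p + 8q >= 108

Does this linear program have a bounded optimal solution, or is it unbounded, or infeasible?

Extreme points and Z = -11p - 10q:
  (312/5, 681/10) → Z = -6837/5
  (0, 127/4) → Z = -635/2
  (146/19, 1537/76) → Z = -10897/38
The feasible region has finitely many vertices and no improving ray; the maximum is -10897/38 at (146/19, 1537/76).

bounded optimum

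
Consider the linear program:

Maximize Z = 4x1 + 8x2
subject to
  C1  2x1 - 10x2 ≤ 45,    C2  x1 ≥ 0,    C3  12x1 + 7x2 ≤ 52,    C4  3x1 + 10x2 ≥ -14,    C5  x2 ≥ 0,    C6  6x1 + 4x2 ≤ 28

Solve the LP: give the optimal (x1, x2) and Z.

Extreme points and Z = 4x1 + 8x2:
  (0, 0) → Z = 0
  (0, 7) → Z = 56
  (13/3, 0) → Z = 52/3
  (2, 4) → Z = 40

The binding constraints are x1 = 0 and 6x1 + 4x2 = 28.
Solving simultaneously gives x1 = 0, x2 = 7.

x1 = 0, x2 = 7, maximum Z = 56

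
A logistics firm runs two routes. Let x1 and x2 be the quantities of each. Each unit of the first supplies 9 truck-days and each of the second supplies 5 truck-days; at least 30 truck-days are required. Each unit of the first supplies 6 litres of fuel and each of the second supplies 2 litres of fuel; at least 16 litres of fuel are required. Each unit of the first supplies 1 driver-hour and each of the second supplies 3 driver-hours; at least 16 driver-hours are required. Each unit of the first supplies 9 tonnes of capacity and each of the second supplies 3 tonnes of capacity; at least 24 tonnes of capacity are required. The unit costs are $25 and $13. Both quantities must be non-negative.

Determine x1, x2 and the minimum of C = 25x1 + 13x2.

x1 = 1, x2 = 5, minimum C = 90

The feasible region is unbounded (it extends along (0, 1), (1, 0)), but C strictly increases along every unbounded feasible direction, so there is no improving ray and the minimum is attained at a vertex.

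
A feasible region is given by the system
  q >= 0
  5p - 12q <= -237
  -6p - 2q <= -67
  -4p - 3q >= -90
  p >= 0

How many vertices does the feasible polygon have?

Of the 10 pairwise boundary intersections, those satisfying every inequality are:
  (165/41, 1757/82)
  (41/7, 466/21)
  (21/10, 136/5)

3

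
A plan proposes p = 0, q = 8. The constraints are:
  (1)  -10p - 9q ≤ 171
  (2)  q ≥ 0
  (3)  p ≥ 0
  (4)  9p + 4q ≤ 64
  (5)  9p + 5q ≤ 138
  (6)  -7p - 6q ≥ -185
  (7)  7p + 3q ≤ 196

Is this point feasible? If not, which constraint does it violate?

(1): -72 ≤ 171 ✓
(2): 8 ≥ 0 ✓
(3): 0 ≥ 0 ✓
(4): 32 ≤ 64 ✓
(5): 40 ≤ 138 ✓
(6): -48 ≥ -185 ✓
(7): 24 ≤ 196 ✓

feasible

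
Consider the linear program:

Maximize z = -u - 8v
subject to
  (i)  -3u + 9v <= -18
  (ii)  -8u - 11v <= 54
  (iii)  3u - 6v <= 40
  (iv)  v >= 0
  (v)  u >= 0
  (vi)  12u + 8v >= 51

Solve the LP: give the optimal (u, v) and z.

u = 6, v = 0, maximum z = -6

Vertices and z = -u - 8v:
  (28, 22/3) → z = -260/3
  (6, 0) → z = -6
  (40/3, 0) → z = -40/3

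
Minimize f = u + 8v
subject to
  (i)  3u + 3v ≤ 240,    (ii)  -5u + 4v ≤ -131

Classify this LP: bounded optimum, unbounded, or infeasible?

From the feasible point (451/9, 269/9), moving in the direction (3, -3) keeps every constraint satisfied while f decreases without bound.

unbounded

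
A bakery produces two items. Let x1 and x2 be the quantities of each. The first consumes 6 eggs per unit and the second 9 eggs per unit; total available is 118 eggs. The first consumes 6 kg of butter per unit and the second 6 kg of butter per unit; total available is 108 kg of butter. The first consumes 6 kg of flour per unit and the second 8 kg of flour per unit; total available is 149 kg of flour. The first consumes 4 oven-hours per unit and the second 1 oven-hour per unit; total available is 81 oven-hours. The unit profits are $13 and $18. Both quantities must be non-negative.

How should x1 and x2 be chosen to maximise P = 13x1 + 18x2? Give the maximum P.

Corner points and P = 13x1 + 18x2:
  (0, 0) → P = 0
  (0, 118/9) → P = 236
  (18, 0) → P = 234
  (44/3, 10/3) → P = 752/3

x1 = 44/3, x2 = 10/3, maximum P = 752/3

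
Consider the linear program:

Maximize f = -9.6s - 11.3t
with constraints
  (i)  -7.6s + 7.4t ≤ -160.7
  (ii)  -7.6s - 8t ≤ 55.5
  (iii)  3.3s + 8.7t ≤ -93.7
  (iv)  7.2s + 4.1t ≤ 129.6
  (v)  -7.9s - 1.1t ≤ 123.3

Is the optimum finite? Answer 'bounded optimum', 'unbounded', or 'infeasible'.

Feasible corners and f = -9.6s - 11.3t:
  (43745/5852, -1081/77) → f = 1271027/14630
  (70471/9054, -124243/9054) → f = 7274243/90540
  (126435/2644, -34614/661) → f = 438471/3305
  (151169/4911, -36744/1637) → f = -342668/8185
The feasible region has finitely many vertices and no improving ray; the maximum is 438471/3305 at (126435/2644, -34614/661).

bounded optimum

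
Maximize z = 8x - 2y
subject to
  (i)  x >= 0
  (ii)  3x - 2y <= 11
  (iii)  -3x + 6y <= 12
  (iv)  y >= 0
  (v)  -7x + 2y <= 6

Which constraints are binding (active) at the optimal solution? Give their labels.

Corner points and z = 8x - 2y:
  (0, 2) → z = -4
  (0, 0) → z = 0
  (15/2, 23/4) → z = 97/2
  (11/3, 0) → z = 88/3

The maximum is at (15/2, 23/4). Substituting into each constraint, equality holds for (ii) and (iii); the remaining constraints have slack.

(ii) and (iii)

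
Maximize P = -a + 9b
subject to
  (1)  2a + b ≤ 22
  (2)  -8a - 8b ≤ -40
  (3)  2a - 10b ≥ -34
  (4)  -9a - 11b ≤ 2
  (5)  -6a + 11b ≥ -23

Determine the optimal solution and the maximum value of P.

Feasible corners and P = -a + 9b:
  (93/11, 56/11) → P = 411/11
  (265/28, 43/14) → P = 509/28
  (4/3, 11/3) → P = 95/3
  (78/17, 7/17) → P = -15/17

The optimum lies where 2a + b = 22 and 2a - 10b = -34.
Solving simultaneously gives a = 93/11, b = 56/11.

a = 93/11, b = 56/11, maximum P = 411/11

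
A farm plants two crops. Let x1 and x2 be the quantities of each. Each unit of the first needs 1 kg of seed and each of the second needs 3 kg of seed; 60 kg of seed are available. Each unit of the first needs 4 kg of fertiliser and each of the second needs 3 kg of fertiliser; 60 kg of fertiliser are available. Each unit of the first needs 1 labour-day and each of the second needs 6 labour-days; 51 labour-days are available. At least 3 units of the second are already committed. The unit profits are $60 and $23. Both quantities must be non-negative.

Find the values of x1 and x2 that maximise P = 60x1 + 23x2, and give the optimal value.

Vertices and P = 60x1 + 23x2:
  (0, 17/2) → P = 391/2
  (0, 3) → P = 69
  (69/7, 48/7) → P = 5244/7
  (51/4, 3) → P = 834

The binding constraints are 4x1 + 3x2 = 60 and x2 = 3.
Solving simultaneously gives x1 = 51/4, x2 = 3.

x1 = 51/4, x2 = 3, maximum P = 834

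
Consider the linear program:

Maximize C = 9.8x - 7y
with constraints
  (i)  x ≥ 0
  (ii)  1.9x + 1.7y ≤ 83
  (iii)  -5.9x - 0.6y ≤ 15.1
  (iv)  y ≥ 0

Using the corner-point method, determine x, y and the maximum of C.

x = 830/19, y = 0, maximum C = 8134/19

Vertices and C = 9.8x - 7y:
  (0, 830/17) → C = -5810/17
  (0, 0) → C = 0
  (830/19, 0) → C = 8134/19

The binding constraints are 1.9x + 1.7y = 83 and y = 0.
Solving simultaneously gives x = 830/19, y = 0.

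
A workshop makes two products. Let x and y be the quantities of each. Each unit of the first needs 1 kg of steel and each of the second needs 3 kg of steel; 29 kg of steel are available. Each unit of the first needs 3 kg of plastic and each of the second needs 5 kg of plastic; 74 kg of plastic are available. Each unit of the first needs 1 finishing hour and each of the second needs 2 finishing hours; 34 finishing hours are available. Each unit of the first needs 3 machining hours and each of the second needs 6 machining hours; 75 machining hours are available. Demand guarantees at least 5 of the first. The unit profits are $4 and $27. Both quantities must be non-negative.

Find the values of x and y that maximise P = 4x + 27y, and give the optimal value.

Corner points and P = 4x + 27y:
  (74/3, 0) → P = 296/3
  (5, 0) → P = 20
  (17, 4) → P = 176
  (5, 8) → P = 236
  (23, 1) → P = 119

x = 5, y = 8, maximum P = 236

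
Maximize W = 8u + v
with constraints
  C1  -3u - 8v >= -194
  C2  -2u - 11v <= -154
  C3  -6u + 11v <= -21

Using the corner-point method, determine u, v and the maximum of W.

At the optimal vertex, -3u - 8v = -194 and -2u - 11v = -154.
Solving simultaneously gives u = 902/17, v = 74/17.

u = 902/17, v = 74/17, maximum W = 7290/17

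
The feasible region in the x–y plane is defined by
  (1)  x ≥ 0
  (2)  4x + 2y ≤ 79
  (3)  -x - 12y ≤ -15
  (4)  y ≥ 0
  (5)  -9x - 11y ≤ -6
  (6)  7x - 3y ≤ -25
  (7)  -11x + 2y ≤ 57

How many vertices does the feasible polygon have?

4

The feasible vertices (each the meet of two boundaries and inside every other half-plane) are:
  (0, 25/3)
  (0, 57/2)
  (187/26, 653/26)
  (22/15, 1097/30)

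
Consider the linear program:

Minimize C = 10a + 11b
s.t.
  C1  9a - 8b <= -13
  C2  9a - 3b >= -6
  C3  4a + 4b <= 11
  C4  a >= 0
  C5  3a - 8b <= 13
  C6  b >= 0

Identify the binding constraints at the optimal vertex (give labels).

Extreme points and C = 10a + 11b:
  (9/17, 151/68) → C = 2021/68
  (0, 13/8) → C = 143/8
  (3/16, 41/16) → C = 481/16
  (0, 2) → C = 22

The minimum is at (0, 13/8). Substituting into each constraint, equality holds for C1 and C4; the remaining constraints have slack.

C1 and C4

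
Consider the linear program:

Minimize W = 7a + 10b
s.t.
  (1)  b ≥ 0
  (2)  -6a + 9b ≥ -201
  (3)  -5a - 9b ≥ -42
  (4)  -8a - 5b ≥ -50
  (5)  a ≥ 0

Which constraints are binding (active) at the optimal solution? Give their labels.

(1) and (5)

Feasible corners and W = 7a + 10b:
  (25/4, 0) → W = 175/4
  (0, 0) → W = 0
  (240/47, 86/47) → W = 2540/47
  (0, 14/3) → W = 140/3

The minimum is at (0, 0). Substituting into each constraint, equality holds for (1) and (5); the remaining constraints have slack.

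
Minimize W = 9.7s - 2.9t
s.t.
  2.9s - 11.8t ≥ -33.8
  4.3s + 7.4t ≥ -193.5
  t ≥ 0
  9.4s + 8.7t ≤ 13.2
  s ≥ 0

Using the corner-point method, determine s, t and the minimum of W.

Corner points and W = 9.7s - 2.9t:
  (66/47, 0) → W = 3201/235
  (0, 0) → W = 0
  (0, 44/29) → W = -22/5

The binding constraints are 9.4s + 8.7t = 13.2 and s = 0.
Solving simultaneously gives s = 0, t = 44/29.

s = 0, t = 44/29, minimum W = -22/5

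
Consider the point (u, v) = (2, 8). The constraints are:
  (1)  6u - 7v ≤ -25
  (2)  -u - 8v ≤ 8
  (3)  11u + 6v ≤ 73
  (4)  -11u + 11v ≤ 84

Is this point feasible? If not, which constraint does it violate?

(1): -44 ≤ -25 ✓
(2): -66 ≤ 8 ✓
(3): 70 ≤ 73 ✓
(4): 66 ≤ 84 ✓

feasible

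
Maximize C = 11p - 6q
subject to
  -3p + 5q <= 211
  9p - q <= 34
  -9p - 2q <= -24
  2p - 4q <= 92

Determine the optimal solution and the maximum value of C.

The binding constraints are 9p - q = 34 and -9p - 2q = -24.
Solving simultaneously gives p = 92/27, q = -10/3.

p = 92/27, q = -10/3, maximum C = 1552/27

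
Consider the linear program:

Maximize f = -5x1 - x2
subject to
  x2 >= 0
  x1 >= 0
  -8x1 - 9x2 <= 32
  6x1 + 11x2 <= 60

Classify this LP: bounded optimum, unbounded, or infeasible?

bounded optimum

Extreme points and f = -5x1 - x2:
  (0, 0) → f = 0
  (10, 0) → f = -50
  (0, 60/11) → f = -60/11
The feasible region has finitely many vertices and no improving ray; the maximum is 0 at (0, 0).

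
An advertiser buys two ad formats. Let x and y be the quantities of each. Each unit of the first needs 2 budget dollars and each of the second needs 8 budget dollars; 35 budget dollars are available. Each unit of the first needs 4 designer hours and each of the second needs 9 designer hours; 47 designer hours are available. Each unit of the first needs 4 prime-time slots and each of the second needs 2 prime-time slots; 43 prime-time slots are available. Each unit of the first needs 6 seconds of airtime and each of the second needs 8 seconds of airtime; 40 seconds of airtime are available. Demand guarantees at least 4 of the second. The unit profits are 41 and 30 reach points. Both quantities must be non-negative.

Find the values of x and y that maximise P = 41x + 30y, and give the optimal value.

x = 4/3, y = 4, maximum P = 524/3

Corner points and P = 41x + 30y:
  (0, 35/8) → P = 525/4
  (0, 4) → P = 120
  (5/4, 65/16) → P = 1385/8
  (4/3, 4) → P = 524/3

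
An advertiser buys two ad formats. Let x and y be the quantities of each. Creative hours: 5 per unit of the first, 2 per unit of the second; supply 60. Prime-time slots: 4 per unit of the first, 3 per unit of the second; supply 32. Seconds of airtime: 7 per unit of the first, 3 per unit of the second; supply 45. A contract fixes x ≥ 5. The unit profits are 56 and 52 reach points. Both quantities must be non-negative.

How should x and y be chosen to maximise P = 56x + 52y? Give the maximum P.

Vertices and P = 56x + 52y:
  (45/7, 0) → P = 360
  (5, 0) → P = 280
  (5, 10/3) → P = 1360/3

At the optimal vertex, 7x + 3y = 45 and x = 5.
Solving simultaneously gives x = 5, y = 10/3.

x = 5, y = 10/3, maximum P = 1360/3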